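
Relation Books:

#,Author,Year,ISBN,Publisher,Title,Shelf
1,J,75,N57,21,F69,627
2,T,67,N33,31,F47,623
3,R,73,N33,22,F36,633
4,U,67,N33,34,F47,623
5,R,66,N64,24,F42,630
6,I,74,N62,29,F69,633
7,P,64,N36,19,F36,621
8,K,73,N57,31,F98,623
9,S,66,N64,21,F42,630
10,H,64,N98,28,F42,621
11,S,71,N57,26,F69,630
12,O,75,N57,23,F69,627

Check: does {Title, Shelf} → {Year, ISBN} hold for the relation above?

Yes

(Title=F69, Shelf=627): rows 1, 12 → {Year,ISBN} = (75, N57), (75, N57) ✓
(Title=F47, Shelf=623): rows 2, 4 → {Year,ISBN} = (67, N33), (67, N33) ✓
(Title=F36, Shelf=633): row 3 → {Year,ISBN} = (73, N33) ✓
(Title=F42, Shelf=630): rows 5, 9 → {Year,ISBN} = (66, N64), (66, N64) ✓
(Title=F69, Shelf=633): row 6 → {Year,ISBN} = (74, N62) ✓
(Title=F36, Shelf=621): row 7 → {Year,ISBN} = (64, N36) ✓
(Title=F98, Shelf=623): row 8 → {Year,ISBN} = (73, N57) ✓
(Title=F42, Shelf=621): row 10 → {Year,ISBN} = (64, N98) ✓
(Title=F69, Shelf=630): row 11 → {Year,ISBN} = (71, N57) ✓
Every {Title, Shelf} value is associated with a single {Year, ISBN} value, so {Title, Shelf} → {Year, ISBN} holds.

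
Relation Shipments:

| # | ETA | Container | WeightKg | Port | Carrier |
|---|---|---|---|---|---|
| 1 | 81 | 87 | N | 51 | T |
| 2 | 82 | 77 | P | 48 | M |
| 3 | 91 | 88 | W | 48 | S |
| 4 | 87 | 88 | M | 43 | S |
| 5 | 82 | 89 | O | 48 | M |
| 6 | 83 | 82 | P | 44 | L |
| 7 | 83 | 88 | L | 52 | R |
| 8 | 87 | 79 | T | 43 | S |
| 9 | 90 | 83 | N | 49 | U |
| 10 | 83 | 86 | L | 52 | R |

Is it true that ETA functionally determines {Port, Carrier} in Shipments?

ETA=81: row 1 → {Port,Carrier} = (51, T) ✓
ETA=82: rows 2, 5 → {Port,Carrier} = (48, M), (48, M) ✓
ETA=91: row 3 → {Port,Carrier} = (48, S) ✓
ETA=87: rows 4, 8 → {Port,Carrier} = (43, S), (43, S) ✓
ETA=83: rows 6, 7, 10 → {Port,Carrier} takes values {(44, L), (52, R)} — violation
ETA=90: row 9 → {Port,Carrier} = (49, U) ✓
Two rows agree on ETA but differ on {Port, Carrier}, so ETA → {Port, Carrier} does not hold.

No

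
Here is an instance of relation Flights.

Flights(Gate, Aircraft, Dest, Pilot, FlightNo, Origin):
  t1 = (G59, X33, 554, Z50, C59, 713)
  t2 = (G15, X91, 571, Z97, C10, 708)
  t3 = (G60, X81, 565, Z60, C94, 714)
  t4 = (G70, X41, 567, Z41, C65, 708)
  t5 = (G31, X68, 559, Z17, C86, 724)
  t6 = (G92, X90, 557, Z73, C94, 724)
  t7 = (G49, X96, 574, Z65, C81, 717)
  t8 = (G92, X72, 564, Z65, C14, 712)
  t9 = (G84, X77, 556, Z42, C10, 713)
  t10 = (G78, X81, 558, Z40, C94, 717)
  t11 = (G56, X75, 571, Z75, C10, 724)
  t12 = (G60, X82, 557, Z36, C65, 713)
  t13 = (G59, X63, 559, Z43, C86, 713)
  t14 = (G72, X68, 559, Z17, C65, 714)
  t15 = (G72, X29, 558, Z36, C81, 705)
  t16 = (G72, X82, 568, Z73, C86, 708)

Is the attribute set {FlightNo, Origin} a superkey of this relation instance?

All 16 rows have distinct {FlightNo, Origin} values, so {FlightNo, Origin} → (all attributes) holds and {FlightNo, Origin} is a superkey.

Yes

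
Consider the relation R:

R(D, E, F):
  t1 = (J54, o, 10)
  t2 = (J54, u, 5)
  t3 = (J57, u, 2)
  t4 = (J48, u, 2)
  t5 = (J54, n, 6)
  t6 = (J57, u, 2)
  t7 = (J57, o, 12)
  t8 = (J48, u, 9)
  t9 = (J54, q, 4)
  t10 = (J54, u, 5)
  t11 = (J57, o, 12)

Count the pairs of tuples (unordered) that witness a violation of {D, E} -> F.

(D=J54, E=u): all 2 rows agree on F — 0 pairs.
(D=J57, E=u): all 2 rows agree on F — 0 pairs.
(D=J48, E=u): violating pairs (4,8) — 1 pair.
(D=J57, E=o): all 2 rows agree on F — 0 pairs.

1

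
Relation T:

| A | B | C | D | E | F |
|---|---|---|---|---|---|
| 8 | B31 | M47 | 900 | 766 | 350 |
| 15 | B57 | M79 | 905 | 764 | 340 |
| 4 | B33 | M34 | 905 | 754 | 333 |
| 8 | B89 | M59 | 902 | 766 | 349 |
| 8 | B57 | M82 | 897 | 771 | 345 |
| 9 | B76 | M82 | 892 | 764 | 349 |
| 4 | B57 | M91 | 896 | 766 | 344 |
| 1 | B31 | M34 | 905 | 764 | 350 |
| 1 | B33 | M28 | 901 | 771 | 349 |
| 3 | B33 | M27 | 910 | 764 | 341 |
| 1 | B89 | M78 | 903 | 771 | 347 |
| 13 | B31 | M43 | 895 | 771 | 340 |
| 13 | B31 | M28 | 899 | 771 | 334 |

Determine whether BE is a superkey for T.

Two distinct rows share (B=B31, E=771), so BE does not determine every attribute — not a superkey.

No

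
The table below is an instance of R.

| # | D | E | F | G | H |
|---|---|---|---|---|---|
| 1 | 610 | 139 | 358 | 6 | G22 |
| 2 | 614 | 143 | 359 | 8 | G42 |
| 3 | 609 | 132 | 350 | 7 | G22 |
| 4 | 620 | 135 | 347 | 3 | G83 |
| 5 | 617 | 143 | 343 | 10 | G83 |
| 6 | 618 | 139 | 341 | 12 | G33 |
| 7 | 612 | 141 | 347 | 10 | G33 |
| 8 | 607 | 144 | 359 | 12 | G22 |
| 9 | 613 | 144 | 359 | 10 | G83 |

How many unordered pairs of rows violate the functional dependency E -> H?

E=139: violating pairs (1,6) — 1 pair.
E=143: violating pairs (2,5) — 1 pair.
E=144: violating pairs (8,9) — 1 pair.

3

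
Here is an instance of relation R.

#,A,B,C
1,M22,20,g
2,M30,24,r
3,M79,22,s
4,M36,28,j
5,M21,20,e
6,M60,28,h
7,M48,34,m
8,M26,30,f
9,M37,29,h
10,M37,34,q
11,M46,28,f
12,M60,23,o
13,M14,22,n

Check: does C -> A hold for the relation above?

C=g: row 1 → A = M22 ✓
C=r: row 2 → A = M30 ✓
C=s: row 3 → A = M79 ✓
C=j: row 4 → A = M36 ✓
C=e: row 5 → A = M21 ✓
C=h: rows 6, 9 → A takes values {M60, M37} — violation
C=m: row 7 → A = M48 ✓
C=f: rows 8, 11 → A takes values {M26, M46} — violation
C=q: row 10 → A = M37 ✓
C=o: row 12 → A = M60 ✓
C=n: row 13 → A = M14 ✓
Two rows agree on C but differ on A, so C -> A does not hold.

No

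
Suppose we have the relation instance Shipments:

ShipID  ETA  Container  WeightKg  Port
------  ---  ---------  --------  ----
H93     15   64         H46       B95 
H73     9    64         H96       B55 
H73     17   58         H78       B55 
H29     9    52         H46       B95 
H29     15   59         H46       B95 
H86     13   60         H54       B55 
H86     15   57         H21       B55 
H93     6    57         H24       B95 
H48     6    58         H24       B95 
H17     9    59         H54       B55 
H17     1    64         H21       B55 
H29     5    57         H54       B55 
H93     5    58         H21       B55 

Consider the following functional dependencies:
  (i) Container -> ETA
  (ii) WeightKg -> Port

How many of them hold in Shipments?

1

(i) Container -> ETA: Container=64: 3 rows → ETA takes values {15, 9, 1} — violation; Container=58: 3 rows → ETA takes values {17, 6, 5} — violation; Container=59: 2 rows → ETA takes values {15, 9} — violation; Container=57: 3 rows → ETA takes values {15, 6, 5} — violation — fails.
(ii) WeightKg -> Port: every LHS value maps to a single RHS value — holds.
1 of the 2 dependencies holds.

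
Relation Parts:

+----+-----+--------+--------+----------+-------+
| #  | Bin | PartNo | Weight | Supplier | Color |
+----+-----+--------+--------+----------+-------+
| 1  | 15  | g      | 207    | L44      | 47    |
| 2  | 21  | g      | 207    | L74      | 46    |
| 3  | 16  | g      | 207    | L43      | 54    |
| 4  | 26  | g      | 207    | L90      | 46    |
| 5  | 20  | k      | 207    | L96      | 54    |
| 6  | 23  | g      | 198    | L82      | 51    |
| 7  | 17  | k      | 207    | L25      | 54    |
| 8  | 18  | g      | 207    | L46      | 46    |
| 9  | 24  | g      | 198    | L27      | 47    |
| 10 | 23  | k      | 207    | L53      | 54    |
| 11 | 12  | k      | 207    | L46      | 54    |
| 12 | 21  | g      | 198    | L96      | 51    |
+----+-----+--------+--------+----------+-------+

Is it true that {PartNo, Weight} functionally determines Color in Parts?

(PartNo=g, Weight=207): rows 1, 2, 3, 4, 8 → Color takes values {47, 46, 54} — violation
(PartNo=k, Weight=207): rows 5, 7, 10, 11 → Color = 54, 54, 54, 54 ✓
(PartNo=g, Weight=198): rows 6, 9, 12 → Color takes values {51, 47} — violation
Two rows agree on {PartNo, Weight} but differ on Color, so {PartNo, Weight} -> Color does not hold.

No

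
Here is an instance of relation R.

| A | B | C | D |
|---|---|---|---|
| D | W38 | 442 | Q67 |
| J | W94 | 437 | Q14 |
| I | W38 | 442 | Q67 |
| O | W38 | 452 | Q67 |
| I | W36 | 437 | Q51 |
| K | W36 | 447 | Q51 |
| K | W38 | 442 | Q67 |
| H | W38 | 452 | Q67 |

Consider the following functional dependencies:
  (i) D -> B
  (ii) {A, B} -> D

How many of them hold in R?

(i) D -> B: every LHS value maps to a single RHS value — holds.
(ii) {A, B} -> D: every LHS value maps to a single RHS value — holds.
2 of the 2 dependencies hold.

2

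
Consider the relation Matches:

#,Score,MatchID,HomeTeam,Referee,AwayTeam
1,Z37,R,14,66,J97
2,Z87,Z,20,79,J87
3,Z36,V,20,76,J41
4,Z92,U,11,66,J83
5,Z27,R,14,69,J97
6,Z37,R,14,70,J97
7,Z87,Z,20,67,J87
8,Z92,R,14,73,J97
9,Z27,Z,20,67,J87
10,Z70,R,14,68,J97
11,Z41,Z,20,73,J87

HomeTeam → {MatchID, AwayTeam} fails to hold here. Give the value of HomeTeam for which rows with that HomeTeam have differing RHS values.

20

HomeTeam=14: rows 1, 5, 6, 8, 10 → {MatchID,AwayTeam} = (R, J97), (R, J97), (R, J97), (R, J97), (R, J97) ✓
HomeTeam=20: rows 2, 3, 7, 9, 11 → {MatchID,AwayTeam} takes values {(Z, J87), (V, J41)} — violation
HomeTeam=11: row 4 → {MatchID,AwayTeam} = (U, J83) ✓
The only HomeTeam value with inconsistent RHS is HomeTeam=20.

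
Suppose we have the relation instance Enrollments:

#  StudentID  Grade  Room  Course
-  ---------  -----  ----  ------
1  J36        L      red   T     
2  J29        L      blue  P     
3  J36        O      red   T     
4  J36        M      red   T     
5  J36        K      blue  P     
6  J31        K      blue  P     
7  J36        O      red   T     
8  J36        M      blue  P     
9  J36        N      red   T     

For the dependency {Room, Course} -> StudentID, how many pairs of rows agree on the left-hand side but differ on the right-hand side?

5

(Room=red, Course=T): all 5 rows agree on StudentID — 0 pairs.
(Room=blue, Course=P): violating pairs (2,5), (2,6), (2,8), (5,6), (6,8) — 5 pairs.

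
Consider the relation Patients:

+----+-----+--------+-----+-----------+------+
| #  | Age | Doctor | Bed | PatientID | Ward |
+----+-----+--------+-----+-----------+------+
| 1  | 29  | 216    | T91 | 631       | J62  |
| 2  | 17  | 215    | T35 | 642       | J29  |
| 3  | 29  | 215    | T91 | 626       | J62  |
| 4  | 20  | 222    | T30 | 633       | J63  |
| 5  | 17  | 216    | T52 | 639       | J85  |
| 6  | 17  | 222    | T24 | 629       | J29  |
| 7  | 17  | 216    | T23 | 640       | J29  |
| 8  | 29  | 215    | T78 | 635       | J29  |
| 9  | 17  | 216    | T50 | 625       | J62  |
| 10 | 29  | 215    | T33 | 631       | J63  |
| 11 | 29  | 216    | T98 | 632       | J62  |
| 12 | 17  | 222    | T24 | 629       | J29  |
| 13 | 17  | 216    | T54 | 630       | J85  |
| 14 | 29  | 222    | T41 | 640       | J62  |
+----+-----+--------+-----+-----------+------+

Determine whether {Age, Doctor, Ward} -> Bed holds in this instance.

No

(Age=29, Doctor=216, Ward=J62): rows 1, 11 → Bed takes values {T91, T98} — violation
(Age=17, Doctor=215, Ward=J29): row 2 → Bed = T35 ✓
(Age=29, Doctor=215, Ward=J62): row 3 → Bed = T91 ✓
(Age=20, Doctor=222, Ward=J63): row 4 → Bed = T30 ✓
(Age=17, Doctor=216, Ward=J85): rows 5, 13 → Bed takes values {T52, T54} — violation
(Age=17, Doctor=222, Ward=J29): rows 6, 12 → Bed = T24, T24 ✓
(Age=17, Doctor=216, Ward=J29): row 7 → Bed = T23 ✓
(Age=29, Doctor=215, Ward=J29): row 8 → Bed = T78 ✓
(Age=17, Doctor=216, Ward=J62): row 9 → Bed = T50 ✓
(Age=29, Doctor=215, Ward=J63): row 10 → Bed = T33 ✓
(Age=29, Doctor=222, Ward=J62): row 14 → Bed = T41 ✓
Two rows agree on {Age, Doctor, Ward} but differ on Bed, so {Age, Doctor, Ward} -> Bed does not hold.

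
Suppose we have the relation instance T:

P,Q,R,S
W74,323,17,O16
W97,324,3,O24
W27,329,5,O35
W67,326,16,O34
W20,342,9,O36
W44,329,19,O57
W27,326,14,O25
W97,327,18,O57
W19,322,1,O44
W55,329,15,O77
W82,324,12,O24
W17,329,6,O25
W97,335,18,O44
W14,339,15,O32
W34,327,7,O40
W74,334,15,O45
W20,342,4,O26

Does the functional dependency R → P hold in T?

No

R=17: 1 row → P = W74 ✓
R=3: 1 row → P = W97 ✓
R=5: 1 row → P = W27 ✓
R=16: 1 row → P = W67 ✓
R=9: 1 row → P = W20 ✓
R=19: 1 row → P = W44 ✓
R=14: 1 row → P = W27 ✓
R=18: 2 rows → P = W97, W97 ✓
R=1: 1 row → P = W19 ✓
R=15: 3 rows → P takes values {W55, W14, W74} — violation
R=12: 1 row → P = W82 ✓
R=6: 1 row → P = W17 ✓
R=7: 1 row → P = W34 ✓
R=4: 1 row → P = W20 ✓
Two rows agree on R but differ on P, so R → P does not hold.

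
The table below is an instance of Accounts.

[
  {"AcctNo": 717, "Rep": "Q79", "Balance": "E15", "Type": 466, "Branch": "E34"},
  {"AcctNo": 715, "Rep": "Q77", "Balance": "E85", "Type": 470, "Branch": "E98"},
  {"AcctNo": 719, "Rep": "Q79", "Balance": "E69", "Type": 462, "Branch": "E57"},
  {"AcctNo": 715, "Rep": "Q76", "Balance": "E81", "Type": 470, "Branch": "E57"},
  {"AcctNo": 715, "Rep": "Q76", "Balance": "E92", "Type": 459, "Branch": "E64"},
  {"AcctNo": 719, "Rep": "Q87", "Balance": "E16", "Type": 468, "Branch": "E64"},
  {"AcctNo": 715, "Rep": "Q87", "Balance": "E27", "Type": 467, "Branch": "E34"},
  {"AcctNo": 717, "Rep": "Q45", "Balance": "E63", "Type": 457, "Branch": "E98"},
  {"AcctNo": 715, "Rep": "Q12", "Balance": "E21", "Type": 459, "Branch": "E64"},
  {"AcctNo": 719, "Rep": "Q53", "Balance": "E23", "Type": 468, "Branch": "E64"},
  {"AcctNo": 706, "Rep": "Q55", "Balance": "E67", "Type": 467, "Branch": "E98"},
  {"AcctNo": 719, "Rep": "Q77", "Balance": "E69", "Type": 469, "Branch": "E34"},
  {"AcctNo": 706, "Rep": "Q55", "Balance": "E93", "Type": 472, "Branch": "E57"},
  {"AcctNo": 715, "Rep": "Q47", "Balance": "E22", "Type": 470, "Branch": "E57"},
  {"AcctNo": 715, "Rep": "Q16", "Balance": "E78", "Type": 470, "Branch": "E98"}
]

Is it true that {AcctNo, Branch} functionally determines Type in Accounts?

Yes

(AcctNo=717, Branch=E34): 1 row → Type = 466 ✓
(AcctNo=715, Branch=E98): 2 rows → Type = 470, 470 ✓
(AcctNo=719, Branch=E57): 1 row → Type = 462 ✓
(AcctNo=715, Branch=E57): 2 rows → Type = 470, 470 ✓
(AcctNo=715, Branch=E64): 2 rows → Type = 459, 459 ✓
(AcctNo=719, Branch=E64): 2 rows → Type = 468, 468 ✓
(AcctNo=715, Branch=E34): 1 row → Type = 467 ✓
(AcctNo=717, Branch=E98): 1 row → Type = 457 ✓
(AcctNo=706, Branch=E98): 1 row → Type = 467 ✓
(AcctNo=719, Branch=E34): 1 row → Type = 469 ✓
(AcctNo=706, Branch=E57): 1 row → Type = 472 ✓
Every {AcctNo, Branch} value is associated with a single Type value, so {AcctNo, Branch} → Type holds.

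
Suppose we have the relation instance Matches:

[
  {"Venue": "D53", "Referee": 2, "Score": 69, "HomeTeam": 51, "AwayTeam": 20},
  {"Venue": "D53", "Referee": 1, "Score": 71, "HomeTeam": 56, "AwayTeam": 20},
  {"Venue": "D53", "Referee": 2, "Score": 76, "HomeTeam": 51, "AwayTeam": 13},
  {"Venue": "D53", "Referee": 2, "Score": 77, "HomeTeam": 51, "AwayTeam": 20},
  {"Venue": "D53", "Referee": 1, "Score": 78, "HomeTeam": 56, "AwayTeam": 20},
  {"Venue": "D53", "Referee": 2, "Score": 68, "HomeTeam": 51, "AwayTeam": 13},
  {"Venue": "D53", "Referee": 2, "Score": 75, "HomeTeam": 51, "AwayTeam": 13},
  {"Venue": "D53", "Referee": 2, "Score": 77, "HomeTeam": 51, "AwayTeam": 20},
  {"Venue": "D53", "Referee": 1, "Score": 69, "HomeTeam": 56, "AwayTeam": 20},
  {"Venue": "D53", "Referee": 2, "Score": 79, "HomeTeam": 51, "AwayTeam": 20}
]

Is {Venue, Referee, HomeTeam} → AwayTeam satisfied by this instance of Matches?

(Venue=D53, Referee=2, HomeTeam=51): 7 rows → AwayTeam takes values {20, 13} — violation
(Venue=D53, Referee=1, HomeTeam=56): 3 rows → AwayTeam = 20, 20, 20 ✓
Two rows agree on {Venue, Referee, HomeTeam} but differ on AwayTeam, so {Venue, Referee, HomeTeam} → AwayTeam does not hold.

No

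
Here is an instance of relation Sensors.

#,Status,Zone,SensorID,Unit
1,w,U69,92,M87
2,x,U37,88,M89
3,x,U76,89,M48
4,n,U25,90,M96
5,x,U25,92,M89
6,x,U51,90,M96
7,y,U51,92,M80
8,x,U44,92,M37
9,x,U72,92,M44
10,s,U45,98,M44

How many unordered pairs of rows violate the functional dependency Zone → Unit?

2

Zone=U25: violating pairs (4,5) — 1 pair.
Zone=U51: violating pairs (6,7) — 1 pair.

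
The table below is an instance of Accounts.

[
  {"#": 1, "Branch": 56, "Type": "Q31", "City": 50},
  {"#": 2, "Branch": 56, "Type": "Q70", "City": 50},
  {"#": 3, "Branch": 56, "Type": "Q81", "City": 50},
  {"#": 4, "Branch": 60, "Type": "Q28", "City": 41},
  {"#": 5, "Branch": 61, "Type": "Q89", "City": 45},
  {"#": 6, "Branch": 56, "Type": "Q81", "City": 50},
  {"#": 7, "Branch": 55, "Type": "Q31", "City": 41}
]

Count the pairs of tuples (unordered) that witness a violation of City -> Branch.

City=50: all 4 rows agree on Branch — 0 pairs.
City=41: violating pairs (4,7) — 1 pair.

1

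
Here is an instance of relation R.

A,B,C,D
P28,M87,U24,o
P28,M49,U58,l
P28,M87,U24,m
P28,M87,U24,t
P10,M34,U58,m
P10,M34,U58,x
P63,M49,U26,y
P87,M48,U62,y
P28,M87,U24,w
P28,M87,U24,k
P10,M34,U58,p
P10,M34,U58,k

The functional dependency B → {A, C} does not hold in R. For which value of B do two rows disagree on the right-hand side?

M49

B=M87: 5 rows → {A,C} = (P28, U24), (P28, U24), (P28, U24), (P28, U24), (P28, U24) ✓
B=M49: 2 rows → {A,C} takes values {(P28, U58), (P63, U26)} — violation
B=M34: 4 rows → {A,C} = (P10, U58), (P10, U58), (P10, U58), (P10, U58) ✓
B=M48: 1 row → {A,C} = (P87, U62) ✓
The only B value with inconsistent RHS is B=M49.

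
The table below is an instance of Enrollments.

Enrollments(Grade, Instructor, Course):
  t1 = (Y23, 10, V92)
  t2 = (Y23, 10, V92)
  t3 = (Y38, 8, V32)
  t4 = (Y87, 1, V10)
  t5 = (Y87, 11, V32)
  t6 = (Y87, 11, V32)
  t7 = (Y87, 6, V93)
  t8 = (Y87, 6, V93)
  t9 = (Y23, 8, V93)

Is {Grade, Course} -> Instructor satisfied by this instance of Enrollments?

Yes

(Grade=Y23, Course=V92): rows 1, 2 → Instructor = 10, 10 ✓
(Grade=Y38, Course=V32): row 3 → Instructor = 8 ✓
(Grade=Y87, Course=V10): row 4 → Instructor = 1 ✓
(Grade=Y87, Course=V32): rows 5, 6 → Instructor = 11, 11 ✓
(Grade=Y87, Course=V93): rows 7, 8 → Instructor = 6, 6 ✓
(Grade=Y23, Course=V93): row 9 → Instructor = 8 ✓
Every {Grade, Course} value is associated with a single Instructor value, so {Grade, Course} -> Instructor holds.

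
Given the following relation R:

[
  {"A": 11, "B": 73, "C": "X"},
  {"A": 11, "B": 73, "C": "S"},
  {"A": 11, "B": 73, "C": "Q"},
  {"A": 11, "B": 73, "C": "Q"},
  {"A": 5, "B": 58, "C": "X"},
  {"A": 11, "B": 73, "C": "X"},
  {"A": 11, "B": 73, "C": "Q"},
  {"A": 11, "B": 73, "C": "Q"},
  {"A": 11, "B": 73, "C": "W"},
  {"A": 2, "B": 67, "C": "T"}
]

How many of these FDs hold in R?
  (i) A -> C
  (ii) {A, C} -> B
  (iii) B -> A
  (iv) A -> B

3

(i) A -> C: A=11: 8 rows → C takes values {X, S, Q, W} — violation — fails.
(ii) {A, C} -> B: every LHS value maps to a single RHS value — holds.
(iii) B -> A: every LHS value maps to a single RHS value — holds.
(iv) A -> B: every LHS value maps to a single RHS value — holds.
3 of the 4 dependencies hold.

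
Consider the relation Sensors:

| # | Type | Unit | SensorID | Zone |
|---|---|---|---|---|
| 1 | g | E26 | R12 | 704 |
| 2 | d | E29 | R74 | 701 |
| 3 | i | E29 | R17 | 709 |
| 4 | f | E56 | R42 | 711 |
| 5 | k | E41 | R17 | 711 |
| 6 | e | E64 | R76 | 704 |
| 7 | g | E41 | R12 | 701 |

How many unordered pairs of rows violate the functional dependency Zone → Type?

3

Zone=704: violating pairs (1,6) — 1 pair.
Zone=701: violating pairs (2,7) — 1 pair.
Zone=711: violating pairs (4,5) — 1 pair.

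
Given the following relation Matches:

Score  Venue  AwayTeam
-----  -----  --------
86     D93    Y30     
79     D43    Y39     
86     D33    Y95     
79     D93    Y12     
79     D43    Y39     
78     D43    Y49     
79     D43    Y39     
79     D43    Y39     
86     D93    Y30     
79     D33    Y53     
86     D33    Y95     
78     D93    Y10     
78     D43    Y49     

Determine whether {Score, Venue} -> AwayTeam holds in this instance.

(Score=86, Venue=D93): 2 rows → AwayTeam = Y30, Y30 ✓
(Score=79, Venue=D43): 4 rows → AwayTeam = Y39, Y39, Y39, Y39 ✓
(Score=86, Venue=D33): 2 rows → AwayTeam = Y95, Y95 ✓
(Score=79, Venue=D93): 1 row → AwayTeam = Y12 ✓
(Score=78, Venue=D43): 2 rows → AwayTeam = Y49, Y49 ✓
(Score=79, Venue=D33): 1 row → AwayTeam = Y53 ✓
(Score=78, Venue=D93): 1 row → AwayTeam = Y10 ✓
Every {Score, Venue} value is associated with a single AwayTeam value, so {Score, Venue} -> AwayTeam holds.

Yes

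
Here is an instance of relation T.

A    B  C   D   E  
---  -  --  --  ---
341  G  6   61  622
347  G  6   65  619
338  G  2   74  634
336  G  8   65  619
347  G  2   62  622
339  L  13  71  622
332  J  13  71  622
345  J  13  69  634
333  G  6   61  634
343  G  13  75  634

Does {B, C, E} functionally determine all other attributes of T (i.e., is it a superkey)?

All 10 rows have distinct {B, C, E} values, so {B, C, E} → (all attributes) holds and {B, C, E} is a superkey.

Yes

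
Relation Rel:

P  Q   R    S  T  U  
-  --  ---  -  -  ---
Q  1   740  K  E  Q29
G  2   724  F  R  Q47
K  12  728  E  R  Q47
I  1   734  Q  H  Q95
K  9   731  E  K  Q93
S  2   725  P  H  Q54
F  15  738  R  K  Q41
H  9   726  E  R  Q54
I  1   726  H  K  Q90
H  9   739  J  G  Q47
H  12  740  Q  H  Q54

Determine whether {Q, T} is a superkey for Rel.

All 11 rows have distinct {Q, T} values, so {Q, T} → (all attributes) holds and {Q, T} is a superkey.

Yes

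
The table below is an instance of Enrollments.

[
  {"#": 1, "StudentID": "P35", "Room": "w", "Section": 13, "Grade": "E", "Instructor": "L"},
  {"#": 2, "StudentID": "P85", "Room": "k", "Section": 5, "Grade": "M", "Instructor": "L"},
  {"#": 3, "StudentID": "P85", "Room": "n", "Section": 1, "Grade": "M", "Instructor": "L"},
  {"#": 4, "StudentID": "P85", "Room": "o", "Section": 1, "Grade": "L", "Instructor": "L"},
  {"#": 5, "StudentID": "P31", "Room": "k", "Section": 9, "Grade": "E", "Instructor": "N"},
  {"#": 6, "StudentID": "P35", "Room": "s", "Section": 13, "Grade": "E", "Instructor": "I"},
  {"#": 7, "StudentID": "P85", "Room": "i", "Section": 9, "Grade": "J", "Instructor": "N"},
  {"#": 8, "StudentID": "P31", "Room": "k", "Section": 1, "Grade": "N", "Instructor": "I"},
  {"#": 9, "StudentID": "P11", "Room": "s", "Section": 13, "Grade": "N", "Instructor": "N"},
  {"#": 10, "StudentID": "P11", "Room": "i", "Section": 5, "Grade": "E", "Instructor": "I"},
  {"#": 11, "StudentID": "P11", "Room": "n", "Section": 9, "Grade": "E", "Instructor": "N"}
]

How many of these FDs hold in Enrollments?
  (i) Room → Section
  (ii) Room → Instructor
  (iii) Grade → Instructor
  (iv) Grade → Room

(i) Room → Section: Room=k: rows 2, 5, 8 → Section takes values {5, 9, 1} — violation; Room=n: rows 3, 11 → Section takes values {1, 9} — violation; Room=i: rows 7, 10 → Section takes values {9, 5} — violation — fails.
(ii) Room → Instructor: Room=k: rows 2, 5, 8 → Instructor takes values {L, N, I} — violation; Room=n: rows 3, 11 → Instructor takes values {L, N} — violation; Room=s: rows 6, 9 → Instructor takes values {I, N} — violation; Room=i: rows 7, 10 → Instructor takes values {N, I} — violation — fails.
(iii) Grade → Instructor: Grade=E: rows 1, 5, 6, 10, 11 → Instructor takes values {L, N, I} — violation; Grade=N: rows 8, 9 → Instructor takes values {I, N} — violation — fails.
(iv) Grade → Room: Grade=E: rows 1, 5, 6, 10, 11 → Room takes values {w, k, s, i, n} — violation; Grade=M: rows 2, 3 → Room takes values {k, n} — violation; Grade=N: rows 8, 9 → Room takes values {k, s} — violation — fails.
None of the 4 dependencies hold.

0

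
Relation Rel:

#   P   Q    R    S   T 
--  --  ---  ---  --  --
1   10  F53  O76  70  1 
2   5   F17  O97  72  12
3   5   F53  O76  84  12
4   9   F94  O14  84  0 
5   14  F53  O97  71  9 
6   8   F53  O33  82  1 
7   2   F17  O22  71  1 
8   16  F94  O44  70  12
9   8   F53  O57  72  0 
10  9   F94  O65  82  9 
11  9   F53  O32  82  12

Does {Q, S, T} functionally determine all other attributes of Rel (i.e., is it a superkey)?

All 11 rows have distinct {Q, S, T} values, so {Q, S, T} → (all attributes) holds and {Q, S, T} is a superkey.

Yes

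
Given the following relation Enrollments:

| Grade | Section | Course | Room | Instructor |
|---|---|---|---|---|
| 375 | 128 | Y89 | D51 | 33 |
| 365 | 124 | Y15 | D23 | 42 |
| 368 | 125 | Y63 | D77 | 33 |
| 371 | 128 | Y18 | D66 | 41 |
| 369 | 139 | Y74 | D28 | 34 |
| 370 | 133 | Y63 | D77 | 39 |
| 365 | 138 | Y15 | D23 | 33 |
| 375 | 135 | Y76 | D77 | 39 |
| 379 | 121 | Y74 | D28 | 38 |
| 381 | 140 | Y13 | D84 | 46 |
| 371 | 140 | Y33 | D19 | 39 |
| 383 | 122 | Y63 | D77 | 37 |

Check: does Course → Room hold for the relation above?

Yes

Course=Y89: 1 row → Room = D51 ✓
Course=Y15: 2 rows → Room = D23, D23 ✓
Course=Y63: 3 rows → Room = D77, D77, D77 ✓
Course=Y18: 1 row → Room = D66 ✓
Course=Y74: 2 rows → Room = D28, D28 ✓
Course=Y76: 1 row → Room = D77 ✓
Course=Y13: 1 row → Room = D84 ✓
Course=Y33: 1 row → Room = D19 ✓
Every Course value is associated with a single Room value, so Course → Room holds.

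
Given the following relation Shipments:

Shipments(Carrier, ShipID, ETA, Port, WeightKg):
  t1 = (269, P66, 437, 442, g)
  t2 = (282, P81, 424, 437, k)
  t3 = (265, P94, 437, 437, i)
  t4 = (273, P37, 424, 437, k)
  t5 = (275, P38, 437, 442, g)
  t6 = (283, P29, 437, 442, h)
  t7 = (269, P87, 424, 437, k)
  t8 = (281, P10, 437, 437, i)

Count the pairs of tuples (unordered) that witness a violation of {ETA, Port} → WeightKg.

2

(ETA=437, Port=442): violating pairs (1,6), (5,6) — 2 pairs.
(ETA=424, Port=437): all 3 rows agree on WeightKg — 0 pairs.
(ETA=437, Port=437): all 2 rows agree on WeightKg — 0 pairs.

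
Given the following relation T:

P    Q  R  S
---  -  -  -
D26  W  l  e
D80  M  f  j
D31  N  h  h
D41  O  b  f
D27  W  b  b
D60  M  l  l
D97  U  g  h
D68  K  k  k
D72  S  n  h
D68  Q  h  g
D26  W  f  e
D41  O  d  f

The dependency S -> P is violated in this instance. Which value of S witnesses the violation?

S=e: 2 rows → P = D26, D26 ✓
S=j: 1 row → P = D80 ✓
S=h: 3 rows → P takes values {D31, D97, D72} — violation
S=f: 2 rows → P = D41, D41 ✓
S=b: 1 row → P = D27 ✓
S=l: 1 row → P = D60 ✓
S=k: 1 row → P = D68 ✓
S=g: 1 row → P = D68 ✓
The only S value with inconsistent P is S=h.

h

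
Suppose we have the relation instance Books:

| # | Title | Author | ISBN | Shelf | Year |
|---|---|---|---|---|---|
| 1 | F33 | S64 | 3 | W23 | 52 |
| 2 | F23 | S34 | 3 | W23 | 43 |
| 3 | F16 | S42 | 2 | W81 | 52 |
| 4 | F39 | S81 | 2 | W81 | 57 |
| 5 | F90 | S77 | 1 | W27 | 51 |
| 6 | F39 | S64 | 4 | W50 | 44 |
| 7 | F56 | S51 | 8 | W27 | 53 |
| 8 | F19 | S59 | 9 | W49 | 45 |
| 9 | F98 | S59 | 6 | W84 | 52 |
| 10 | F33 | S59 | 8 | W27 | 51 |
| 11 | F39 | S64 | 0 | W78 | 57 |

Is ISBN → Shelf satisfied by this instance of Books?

Yes

ISBN=3: rows 1, 2 → Shelf = W23, W23 ✓
ISBN=2: rows 3, 4 → Shelf = W81, W81 ✓
ISBN=1: row 5 → Shelf = W27 ✓
ISBN=4: row 6 → Shelf = W50 ✓
ISBN=8: rows 7, 10 → Shelf = W27, W27 ✓
ISBN=9: row 8 → Shelf = W49 ✓
ISBN=6: row 9 → Shelf = W84 ✓
ISBN=0: row 11 → Shelf = W78 ✓
Every ISBN value is associated with a single Shelf value, so ISBN → Shelf holds.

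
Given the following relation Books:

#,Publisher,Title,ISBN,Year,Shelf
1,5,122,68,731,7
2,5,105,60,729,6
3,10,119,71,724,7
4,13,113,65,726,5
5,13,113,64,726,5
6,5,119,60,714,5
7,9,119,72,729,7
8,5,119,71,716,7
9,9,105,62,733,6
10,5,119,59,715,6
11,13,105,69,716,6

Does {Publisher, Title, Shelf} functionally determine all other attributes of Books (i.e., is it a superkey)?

No

Rows 4 and 5 have the same {Publisher, Title, Shelf} value (Publisher=13, Title=113, Shelf=5) but are distinct tuples, so {Publisher, Title, Shelf} does not determine every attribute — not a superkey.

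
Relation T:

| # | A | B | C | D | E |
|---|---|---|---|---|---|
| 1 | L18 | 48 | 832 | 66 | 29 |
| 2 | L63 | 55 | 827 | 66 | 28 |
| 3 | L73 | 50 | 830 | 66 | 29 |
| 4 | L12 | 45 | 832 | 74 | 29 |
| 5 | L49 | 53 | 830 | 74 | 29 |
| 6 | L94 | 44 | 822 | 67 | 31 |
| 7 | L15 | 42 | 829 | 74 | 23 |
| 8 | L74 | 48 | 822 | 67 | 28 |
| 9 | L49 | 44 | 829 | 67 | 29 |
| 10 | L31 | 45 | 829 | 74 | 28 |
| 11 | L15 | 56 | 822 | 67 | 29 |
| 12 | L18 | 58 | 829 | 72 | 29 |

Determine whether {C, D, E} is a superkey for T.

All 12 rows have distinct {C, D, E} values, so {C, D, E} → (all attributes) holds and {C, D, E} is a superkey.

Yes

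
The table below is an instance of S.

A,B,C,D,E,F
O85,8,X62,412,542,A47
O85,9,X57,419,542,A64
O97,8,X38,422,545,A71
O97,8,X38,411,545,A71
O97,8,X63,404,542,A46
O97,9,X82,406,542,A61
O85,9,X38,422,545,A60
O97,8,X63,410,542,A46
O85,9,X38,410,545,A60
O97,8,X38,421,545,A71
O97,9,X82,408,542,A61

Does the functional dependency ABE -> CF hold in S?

(A=O85, B=8, E=542): 1 row → {C,F} = (X62, A47) ✓
(A=O85, B=9, E=542): 1 row → {C,F} = (X57, A64) ✓
(A=O97, B=8, E=545): 3 rows → {C,F} = (X38, A71), (X38, A71), (X38, A71) ✓
(A=O97, B=8, E=542): 2 rows → {C,F} = (X63, A46), (X63, A46) ✓
(A=O97, B=9, E=542): 2 rows → {C,F} = (X82, A61), (X82, A61) ✓
(A=O85, B=9, E=545): 2 rows → {C,F} = (X38, A60), (X38, A60) ✓
Every ABE value is associated with a single CF value, so ABE -> CF holds.

Yes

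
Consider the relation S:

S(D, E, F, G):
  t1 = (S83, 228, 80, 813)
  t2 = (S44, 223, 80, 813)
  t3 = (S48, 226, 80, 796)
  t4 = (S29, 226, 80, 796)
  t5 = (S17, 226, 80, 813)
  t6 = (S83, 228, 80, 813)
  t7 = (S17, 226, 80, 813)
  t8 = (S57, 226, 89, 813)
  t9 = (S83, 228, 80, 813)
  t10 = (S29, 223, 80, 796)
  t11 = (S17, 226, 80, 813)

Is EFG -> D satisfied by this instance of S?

No

(E=228, F=80, G=813): rows 1, 6, 9 → D = S83, S83, S83 ✓
(E=223, F=80, G=813): row 2 → D = S44 ✓
(E=226, F=80, G=796): rows 3, 4 → D takes values {S48, S29} — violation
(E=226, F=80, G=813): rows 5, 7, 11 → D = S17, S17, S17 ✓
(E=226, F=89, G=813): row 8 → D = S57 ✓
(E=223, F=80, G=796): row 10 → D = S29 ✓
Two rows agree on EFG but differ on D, so EFG -> D does not hold.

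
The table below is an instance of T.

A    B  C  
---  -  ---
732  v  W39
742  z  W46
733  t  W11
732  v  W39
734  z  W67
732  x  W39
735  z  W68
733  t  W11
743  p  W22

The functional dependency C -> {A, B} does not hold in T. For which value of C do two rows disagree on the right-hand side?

W39

C=W39: 3 rows → {A,B} takes values {(732, v), (732, x)} — violation
C=W46: 1 row → {A,B} = (742, z) ✓
C=W11: 2 rows → {A,B} = (733, t), (733, t) ✓
C=W67: 1 row → {A,B} = (734, z) ✓
C=W68: 1 row → {A,B} = (735, z) ✓
C=W22: 1 row → {A,B} = (743, p) ✓
The only C value with inconsistent RHS is C=W39.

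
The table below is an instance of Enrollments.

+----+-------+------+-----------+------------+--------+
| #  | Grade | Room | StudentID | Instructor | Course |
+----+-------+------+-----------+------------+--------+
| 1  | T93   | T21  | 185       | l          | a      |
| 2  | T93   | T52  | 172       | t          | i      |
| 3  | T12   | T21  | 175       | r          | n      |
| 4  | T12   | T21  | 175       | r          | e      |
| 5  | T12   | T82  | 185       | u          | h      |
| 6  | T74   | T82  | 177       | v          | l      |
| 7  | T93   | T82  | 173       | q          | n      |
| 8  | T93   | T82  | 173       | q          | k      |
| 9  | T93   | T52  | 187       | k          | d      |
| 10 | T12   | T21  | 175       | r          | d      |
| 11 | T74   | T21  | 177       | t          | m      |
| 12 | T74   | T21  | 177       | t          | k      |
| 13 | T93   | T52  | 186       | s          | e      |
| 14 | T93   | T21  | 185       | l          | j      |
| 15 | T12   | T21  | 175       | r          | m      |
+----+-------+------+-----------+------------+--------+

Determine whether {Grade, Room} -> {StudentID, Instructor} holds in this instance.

(Grade=T93, Room=T21): rows 1, 14 → {StudentID,Instructor} = (185, l), (185, l) ✓
(Grade=T93, Room=T52): rows 2, 9, 13 → {StudentID,Instructor} takes values {(172, t), (187, k), (186, s)} — violation
(Grade=T12, Room=T21): rows 3, 4, 10, 15 → {StudentID,Instructor} = (175, r), (175, r), (175, r), (175, r) ✓
(Grade=T12, Room=T82): row 5 → {StudentID,Instructor} = (185, u) ✓
(Grade=T74, Room=T82): row 6 → {StudentID,Instructor} = (177, v) ✓
(Grade=T93, Room=T82): rows 7, 8 → {StudentID,Instructor} = (173, q), (173, q) ✓
(Grade=T74, Room=T21): rows 11, 12 → {StudentID,Instructor} = (177, t), (177, t) ✓
Two rows agree on {Grade, Room} but differ on {StudentID, Instructor}, so {Grade, Room} -> {StudentID, Instructor} does not hold.

No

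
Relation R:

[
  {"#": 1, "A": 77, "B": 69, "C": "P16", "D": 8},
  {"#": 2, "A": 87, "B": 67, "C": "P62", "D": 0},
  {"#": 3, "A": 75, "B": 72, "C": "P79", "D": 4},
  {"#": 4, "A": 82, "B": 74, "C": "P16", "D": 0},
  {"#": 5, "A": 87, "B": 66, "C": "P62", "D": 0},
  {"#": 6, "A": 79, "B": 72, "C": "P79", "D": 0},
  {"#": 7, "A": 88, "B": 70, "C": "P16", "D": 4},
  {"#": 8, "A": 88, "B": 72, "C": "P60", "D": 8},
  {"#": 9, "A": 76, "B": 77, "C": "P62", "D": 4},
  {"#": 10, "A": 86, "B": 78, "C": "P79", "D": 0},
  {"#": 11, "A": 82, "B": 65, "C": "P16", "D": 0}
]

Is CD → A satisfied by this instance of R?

(C=P16, D=8): row 1 → A = 77 ✓
(C=P62, D=0): rows 2, 5 → A = 87, 87 ✓
(C=P79, D=4): row 3 → A = 75 ✓
(C=P16, D=0): rows 4, 11 → A = 82, 82 ✓
(C=P79, D=0): rows 6, 10 → A takes values {79, 86} — violation
(C=P16, D=4): row 7 → A = 88 ✓
(C=P60, D=8): row 8 → A = 88 ✓
(C=P62, D=4): row 9 → A = 76 ✓
Two rows agree on CD but differ on A, so CD → A does not hold.

No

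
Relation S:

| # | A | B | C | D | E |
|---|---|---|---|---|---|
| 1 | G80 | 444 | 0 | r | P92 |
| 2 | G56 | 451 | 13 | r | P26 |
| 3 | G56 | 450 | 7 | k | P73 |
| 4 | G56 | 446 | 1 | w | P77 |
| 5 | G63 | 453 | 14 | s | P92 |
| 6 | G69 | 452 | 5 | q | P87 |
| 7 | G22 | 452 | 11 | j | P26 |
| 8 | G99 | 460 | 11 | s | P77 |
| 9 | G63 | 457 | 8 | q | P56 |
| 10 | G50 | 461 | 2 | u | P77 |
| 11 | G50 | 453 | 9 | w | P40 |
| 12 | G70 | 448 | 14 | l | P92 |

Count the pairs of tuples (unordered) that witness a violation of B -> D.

B=453: violating pairs (5,11) — 1 pair.
B=452: violating pairs (6,7) — 1 pair.

2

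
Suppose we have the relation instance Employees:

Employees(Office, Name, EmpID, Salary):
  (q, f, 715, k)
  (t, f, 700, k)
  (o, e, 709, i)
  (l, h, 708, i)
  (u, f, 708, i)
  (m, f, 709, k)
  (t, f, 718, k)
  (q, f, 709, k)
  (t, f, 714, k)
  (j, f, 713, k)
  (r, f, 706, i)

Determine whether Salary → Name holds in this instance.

No

Salary=k: 7 rows → Name = f, f, f, f, f, f, f ✓
Salary=i: 4 rows → Name takes values {e, h, f} — violation
Two rows agree on Salary but differ on Name, so Salary → Name does not hold.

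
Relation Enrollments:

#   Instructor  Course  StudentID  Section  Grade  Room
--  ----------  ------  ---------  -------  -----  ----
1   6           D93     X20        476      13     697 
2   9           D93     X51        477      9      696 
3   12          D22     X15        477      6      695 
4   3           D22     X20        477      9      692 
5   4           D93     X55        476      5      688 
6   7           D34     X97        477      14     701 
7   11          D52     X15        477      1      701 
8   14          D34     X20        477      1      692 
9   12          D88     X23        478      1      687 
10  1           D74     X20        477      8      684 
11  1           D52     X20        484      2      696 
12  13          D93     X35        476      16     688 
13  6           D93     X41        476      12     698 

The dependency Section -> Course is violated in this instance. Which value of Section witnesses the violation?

477

Section=476: rows 1, 5, 12, 13 → Course = D93, D93, D93, D93 ✓
Section=477: rows 2, 3, 4, 6, 7, 8, 10 → Course takes values {D93, D22, D34, D52, D74} — violation
Section=478: row 9 → Course = D88 ✓
Section=484: row 11 → Course = D52 ✓
The only Section value with inconsistent Course is Section=477.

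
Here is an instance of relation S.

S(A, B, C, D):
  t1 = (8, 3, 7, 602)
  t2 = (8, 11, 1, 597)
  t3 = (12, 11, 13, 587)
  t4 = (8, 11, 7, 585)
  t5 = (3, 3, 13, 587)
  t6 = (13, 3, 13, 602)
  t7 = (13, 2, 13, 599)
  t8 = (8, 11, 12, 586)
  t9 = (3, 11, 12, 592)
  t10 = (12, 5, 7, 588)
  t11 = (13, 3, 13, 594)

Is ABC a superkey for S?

Rows 6 and 11 have the same ABC value (A=13, B=3, C=13) but are distinct tuples, so ABC does not determine every attribute — not a superkey.

No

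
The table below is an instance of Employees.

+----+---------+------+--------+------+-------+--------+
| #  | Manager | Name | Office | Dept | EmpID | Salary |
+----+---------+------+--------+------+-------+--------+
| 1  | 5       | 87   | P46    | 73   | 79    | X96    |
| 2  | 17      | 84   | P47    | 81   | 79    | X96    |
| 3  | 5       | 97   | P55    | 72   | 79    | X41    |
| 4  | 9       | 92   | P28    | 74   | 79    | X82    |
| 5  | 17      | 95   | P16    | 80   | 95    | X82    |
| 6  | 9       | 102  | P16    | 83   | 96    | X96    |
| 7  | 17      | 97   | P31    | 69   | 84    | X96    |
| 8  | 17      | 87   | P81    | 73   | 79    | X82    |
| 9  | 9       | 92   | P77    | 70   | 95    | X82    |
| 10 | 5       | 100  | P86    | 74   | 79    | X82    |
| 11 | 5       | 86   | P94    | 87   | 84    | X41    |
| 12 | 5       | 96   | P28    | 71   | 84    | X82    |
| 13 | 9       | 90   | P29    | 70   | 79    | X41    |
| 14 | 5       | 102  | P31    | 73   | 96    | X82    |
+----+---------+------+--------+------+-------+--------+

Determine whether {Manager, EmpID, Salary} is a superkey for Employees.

All 14 rows have distinct {Manager, EmpID, Salary} values, so {Manager, EmpID, Salary} → (all attributes) holds and {Manager, EmpID, Salary} is a superkey.

Yes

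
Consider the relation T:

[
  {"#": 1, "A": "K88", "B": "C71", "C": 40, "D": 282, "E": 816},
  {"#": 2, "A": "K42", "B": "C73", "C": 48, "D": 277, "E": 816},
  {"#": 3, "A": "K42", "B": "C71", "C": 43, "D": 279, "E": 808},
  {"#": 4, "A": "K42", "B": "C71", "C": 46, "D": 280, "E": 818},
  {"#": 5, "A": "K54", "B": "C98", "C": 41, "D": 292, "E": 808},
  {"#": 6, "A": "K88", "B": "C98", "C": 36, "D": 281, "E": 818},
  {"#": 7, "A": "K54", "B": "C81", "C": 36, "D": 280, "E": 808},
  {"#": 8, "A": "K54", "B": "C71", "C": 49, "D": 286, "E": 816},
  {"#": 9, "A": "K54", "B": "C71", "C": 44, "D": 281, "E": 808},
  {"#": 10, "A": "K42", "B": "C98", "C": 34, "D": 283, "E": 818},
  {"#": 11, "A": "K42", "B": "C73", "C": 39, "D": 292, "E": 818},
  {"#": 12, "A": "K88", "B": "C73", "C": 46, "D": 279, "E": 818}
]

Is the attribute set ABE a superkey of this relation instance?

Yes

All 12 rows have distinct ABE values, so ABE → (all attributes) holds and ABE is a superkey.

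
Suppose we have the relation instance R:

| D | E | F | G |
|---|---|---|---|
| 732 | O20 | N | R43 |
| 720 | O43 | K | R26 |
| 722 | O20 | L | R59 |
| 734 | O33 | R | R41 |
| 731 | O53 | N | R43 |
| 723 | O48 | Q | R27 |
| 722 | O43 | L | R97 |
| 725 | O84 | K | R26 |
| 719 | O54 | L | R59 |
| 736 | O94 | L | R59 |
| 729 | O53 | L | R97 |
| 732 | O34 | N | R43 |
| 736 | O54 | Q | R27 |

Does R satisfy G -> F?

G=R43: 3 rows → F = N, N, N ✓
G=R26: 2 rows → F = K, K ✓
G=R59: 3 rows → F = L, L, L ✓
G=R41: 1 row → F = R ✓
G=R27: 2 rows → F = Q, Q ✓
G=R97: 2 rows → F = L, L ✓
Every G value is associated with a single F value, so G -> F holds.

Yes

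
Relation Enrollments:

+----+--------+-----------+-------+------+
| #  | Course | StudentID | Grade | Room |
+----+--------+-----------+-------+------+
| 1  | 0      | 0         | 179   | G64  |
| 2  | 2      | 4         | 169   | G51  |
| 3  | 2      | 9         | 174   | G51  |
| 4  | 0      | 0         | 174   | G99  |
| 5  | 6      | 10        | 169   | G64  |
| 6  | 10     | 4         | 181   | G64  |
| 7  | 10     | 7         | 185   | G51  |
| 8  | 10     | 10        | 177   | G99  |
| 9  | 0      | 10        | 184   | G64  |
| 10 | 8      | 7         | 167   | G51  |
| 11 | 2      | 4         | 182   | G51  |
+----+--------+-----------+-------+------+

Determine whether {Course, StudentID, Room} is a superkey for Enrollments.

No

Rows 2 and 11 have the same {Course, StudentID, Room} value (Course=2, StudentID=4, Room=G51) but are distinct tuples, so {Course, StudentID, Room} does not determine every attribute — not a superkey.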